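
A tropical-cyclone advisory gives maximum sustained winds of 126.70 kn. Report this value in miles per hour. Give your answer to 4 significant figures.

1 kt = 1.15078 mph, so 126.70 × 1.15078 = 145.8 mph.

145.8 mph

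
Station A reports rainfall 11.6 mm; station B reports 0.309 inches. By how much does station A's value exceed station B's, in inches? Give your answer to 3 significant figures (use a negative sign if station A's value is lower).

station A: 11.6 mm = 0.45669 in.
Difference: 0.45669 − 0.30900 = 0.148 in.

0.148 in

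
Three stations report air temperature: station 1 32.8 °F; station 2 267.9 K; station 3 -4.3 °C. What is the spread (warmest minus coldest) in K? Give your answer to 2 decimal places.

5.69 K

station 1: 32.8 °F = 0.444 °C.
station 2: 267.9 K = -5.250 °C.
Spread: 0.444 − (-5.250) = 5.694 °C.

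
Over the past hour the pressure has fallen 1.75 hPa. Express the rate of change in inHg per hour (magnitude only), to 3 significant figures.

0.0517 inHg per hour

1.75 hPa / 1 h × 0.02953 inHg/hPa = 0.0517 inHg/h.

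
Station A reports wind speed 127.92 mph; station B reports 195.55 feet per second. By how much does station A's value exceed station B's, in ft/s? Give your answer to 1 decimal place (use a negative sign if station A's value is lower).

station A: 127.92 mph = 187.616 ft/s.
Difference: 187.616 − 195.550 = -7.9 ft/s.

-7.9 ft/s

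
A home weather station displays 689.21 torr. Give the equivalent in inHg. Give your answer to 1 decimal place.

27.1 inHg

1 mmHg = 0.0393701 inHg, so 689.21 × 0.0393701 = 27.1 inHg.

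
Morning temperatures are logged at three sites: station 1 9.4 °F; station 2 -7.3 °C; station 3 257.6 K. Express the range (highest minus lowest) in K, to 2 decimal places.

8.25 K

station 1: 9.4 °F = -12.556 °C.
station 3: 257.6 K = -15.550 °C.
Spread: (-7.300) − (-15.550) = 8.250 °C.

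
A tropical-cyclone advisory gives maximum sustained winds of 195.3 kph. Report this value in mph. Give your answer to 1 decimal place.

121.4 mph

1 km/h = 0.621371 mph, so 195.3 × 0.621371 = 121.4 mph.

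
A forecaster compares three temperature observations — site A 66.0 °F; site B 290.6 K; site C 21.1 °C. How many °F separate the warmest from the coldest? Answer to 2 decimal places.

6.57 °F

site A: 66.0 °F = 18.889 °C.
site B: 290.6 K = 17.450 °C.
Spread: 21.100 − 17.450 = 3.650 °C = 6.57 °F.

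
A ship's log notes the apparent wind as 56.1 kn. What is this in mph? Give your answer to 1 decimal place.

64.6 mph

1 kt = 1.15078 mph, so 56.1 × 1.15078 = 64.6 mph.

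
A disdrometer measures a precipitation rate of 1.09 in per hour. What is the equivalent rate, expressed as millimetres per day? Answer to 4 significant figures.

664.5 mm/day

1.09 in/hour × 25.4 mm/in × 24 hour/day = 664.5 mm/day.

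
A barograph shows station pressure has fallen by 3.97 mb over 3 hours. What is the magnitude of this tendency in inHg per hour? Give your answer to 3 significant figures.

3.97 mb / 3 h × 0.02953 inHg/mb = 0.0391 inHg/h.

0.0391 inHg per hour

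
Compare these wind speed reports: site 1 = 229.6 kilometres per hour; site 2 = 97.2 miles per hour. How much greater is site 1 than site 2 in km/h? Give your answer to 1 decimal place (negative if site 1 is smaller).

site 2: 97.2 mph = 156.428 km/h.
Difference: 229.600 − 156.428 = 73.2 km/h.

73.2 km/h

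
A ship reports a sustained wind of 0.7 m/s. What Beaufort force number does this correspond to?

0.7 m/s lies in the Beaufort 1 band (light air, 0.3–1.5 m/s).

Beaufort force 1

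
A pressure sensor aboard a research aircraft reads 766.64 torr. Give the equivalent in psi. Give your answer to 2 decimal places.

1 mmHg = 0.0193368 psi, so 766.64 × 0.0193368 = 14.82 psi.

14.82 psi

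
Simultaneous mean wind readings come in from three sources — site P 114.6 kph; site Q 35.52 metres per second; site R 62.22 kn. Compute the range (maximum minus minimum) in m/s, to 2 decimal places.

site P: 114.6 km/h = 31.8333 m/s.
site R: 62.22 kt = 32.0087 m/s.
Spread: 35.5200 − 31.8333 = 3.69 m/s.

3.69 m/s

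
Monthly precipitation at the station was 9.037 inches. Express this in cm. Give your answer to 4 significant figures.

1 in = 2.54 cm, so 9.037 × 2.54 = 22.95 cm.

22.95 cm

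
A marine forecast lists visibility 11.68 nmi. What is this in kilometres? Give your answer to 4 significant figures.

1 nmi = 1.852 km, so 11.68 × 1.852 = 21.63 km.

21.63 km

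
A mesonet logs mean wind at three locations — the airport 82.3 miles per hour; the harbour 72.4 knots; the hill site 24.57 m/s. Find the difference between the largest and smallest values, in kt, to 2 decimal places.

the airport: 82.3 mph = 71.5167 kt.
the hill site: 24.57 m/s = 47.7603 kt.
Spread: 72.4000 − 47.7603 = 24.64 kt.

24.64 kt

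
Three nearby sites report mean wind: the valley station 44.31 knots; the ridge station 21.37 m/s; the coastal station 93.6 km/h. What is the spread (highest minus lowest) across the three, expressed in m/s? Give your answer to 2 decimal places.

4.63 m/s

the valley station: 44.31 kt = 22.7950 m/s.
the coastal station: 93.6 km/h = 26.0000 m/s.
Spread: 26.0000 − 21.3700 = 4.63 m/s.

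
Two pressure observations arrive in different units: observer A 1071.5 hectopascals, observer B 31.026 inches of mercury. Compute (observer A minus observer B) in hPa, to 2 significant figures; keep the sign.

21 hPa

observer B: 31.026 inHg = 1050.66 hPa.
Difference: 1071.50 − 1050.66 = 21 hPa.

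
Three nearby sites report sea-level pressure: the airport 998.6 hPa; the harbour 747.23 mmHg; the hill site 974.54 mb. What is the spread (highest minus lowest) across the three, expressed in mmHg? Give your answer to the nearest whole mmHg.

the airport: 998.6 hPa = 749.01 mmHg.
the hill site: 974.54 mb = 730.97 mmHg.
Spread: 749.01 − 730.97 = 18 mmHg.

18 mmHg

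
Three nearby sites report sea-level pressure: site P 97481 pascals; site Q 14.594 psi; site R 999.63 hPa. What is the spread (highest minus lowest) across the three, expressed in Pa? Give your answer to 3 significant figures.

3140 Pa

site Q: 14.594 psi = 100622.09 Pa.
site R: 999.63 hPa = 99963.00 Pa.
Spread: 100622.09 − 97481.00 = 3140 Pa.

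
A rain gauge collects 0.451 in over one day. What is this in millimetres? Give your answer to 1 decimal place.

1 in = 25.4 mm, so 0.451 × 25.4 = 11.5 mm.

11.5 mm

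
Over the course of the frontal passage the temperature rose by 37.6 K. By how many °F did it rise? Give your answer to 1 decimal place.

For a temperature change the 32° offset cancels: Δ°F = 37.6 × 1.8 = 67.7 °F.

67.7 °F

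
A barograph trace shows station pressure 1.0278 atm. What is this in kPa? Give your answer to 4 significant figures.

1 atm = 101.325 kPa, so 1.0278 × 101.325 = 104.1 kPa.

104.1 kPa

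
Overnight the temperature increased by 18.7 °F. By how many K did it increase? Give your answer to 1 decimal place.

A change of 1 °C equals a change of 1.8 °F: ΔK = 18.7 × 0.5556 = 10.4 K.

10.4 K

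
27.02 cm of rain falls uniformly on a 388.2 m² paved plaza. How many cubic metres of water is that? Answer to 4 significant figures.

Depth: 27.02 cm × 10 = 270.2 mm.
1 mm over 1 m² is 1 L, so volume = 270.2 × 388.2 = 104891.64 L = 104.9 m³.

104.9 cubic metres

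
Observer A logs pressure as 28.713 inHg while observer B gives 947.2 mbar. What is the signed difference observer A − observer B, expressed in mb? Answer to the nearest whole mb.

25 mb

observer A: 28.713 inHg = 972.33 mb.
Difference: 972.33 − 947.20 = 25 mb.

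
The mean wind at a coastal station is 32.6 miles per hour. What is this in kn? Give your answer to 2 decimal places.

28.33 kt

1 mph = 0.868976 kt, so 32.6 × 0.868976 = 28.33 kt.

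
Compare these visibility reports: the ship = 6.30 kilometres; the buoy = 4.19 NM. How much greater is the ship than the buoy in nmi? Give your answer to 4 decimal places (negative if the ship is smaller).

the ship: 6.30 km = 3.401728 nmi.
Difference: 3.401728 − 4.190000 = -0.7883 nmi.

-0.7883 nmi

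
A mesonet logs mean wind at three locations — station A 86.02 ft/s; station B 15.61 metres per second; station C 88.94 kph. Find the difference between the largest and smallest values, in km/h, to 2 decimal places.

38.19 km/h

station A: 86.02 ft/s = 94.3880 km/h.
station B: 15.61 m/s = 56.1960 km/h.
Spread: 94.3880 − 56.1960 = 38.19 km/h.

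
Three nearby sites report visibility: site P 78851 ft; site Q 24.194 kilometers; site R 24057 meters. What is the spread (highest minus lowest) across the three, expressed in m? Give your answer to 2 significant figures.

site P: 78851 ft = 24033.78 m.
site Q: 24.194 km = 24194.00 m.
Spread: 24194.00 − 24033.78 = 160 m.

160 m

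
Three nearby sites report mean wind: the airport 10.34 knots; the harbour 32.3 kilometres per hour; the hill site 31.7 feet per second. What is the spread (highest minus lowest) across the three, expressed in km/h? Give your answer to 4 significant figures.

15.63 km/h

the airport: 10.34 kt = 19.1497 km/h.
the hill site: 31.7 ft/s = 34.7838 km/h.
Spread: 34.7838 − 19.1497 = 15.63 km/h.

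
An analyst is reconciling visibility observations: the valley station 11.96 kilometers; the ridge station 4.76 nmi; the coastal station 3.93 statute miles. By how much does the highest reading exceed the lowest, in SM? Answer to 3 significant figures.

the valley station: 11.96 km = 7.4316 SM.
the ridge station: 4.76 nmi = 5.4777 SM.
Spread: 7.4316 − 3.9300 = 3.50 SM.

3.50 SM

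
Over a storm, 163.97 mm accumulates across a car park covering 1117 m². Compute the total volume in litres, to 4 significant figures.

1 mm over 1 m² is 1 L, so volume = 163.97 × 1117 = 183154.49 L ≈ 183200 L.

183200 litres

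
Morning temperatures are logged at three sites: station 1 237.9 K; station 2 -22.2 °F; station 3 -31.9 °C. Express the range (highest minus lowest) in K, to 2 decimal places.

5.14 K

station 1: 237.9 K = -35.250 °C.
station 2: -22.2 °F = -30.111 °C.
Spread: (-30.111) − (-35.250) = 5.139 °C.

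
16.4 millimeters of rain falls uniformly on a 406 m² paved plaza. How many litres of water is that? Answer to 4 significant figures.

1 mm over 1 m² is 1 L, so volume = 16.4 × 406 = 6658.4 L ≈ 6658 L.

6658 litres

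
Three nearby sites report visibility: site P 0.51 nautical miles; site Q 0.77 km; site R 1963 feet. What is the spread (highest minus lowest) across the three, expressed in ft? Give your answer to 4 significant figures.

site P: 0.51 nmi = 3098.82 ft.
site Q: 0.77 km = 2526.25 ft.
Spread: 3098.82 − 1963.00 = 1136 ft.

1136 ft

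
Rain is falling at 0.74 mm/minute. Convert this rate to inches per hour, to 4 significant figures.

0.74 mm/minute × 0.0393701 in/mm × 60 minute/hour = 1.748 in/hour.

1.748 in/hour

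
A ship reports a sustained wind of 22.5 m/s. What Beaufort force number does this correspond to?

Beaufort force 9

22.5 m/s lies in the Beaufort 9 band (strong gale, 20.8–24.4 m/s).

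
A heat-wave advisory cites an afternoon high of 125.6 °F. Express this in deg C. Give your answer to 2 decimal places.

52.00 °C

°C = (°F − 32) × 5/9 = (125.6 − 32) / 1.8 = 52.00 °C.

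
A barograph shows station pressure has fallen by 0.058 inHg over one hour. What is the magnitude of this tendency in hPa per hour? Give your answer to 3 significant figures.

0.058 inHg / 1 h × 33.8639 hPa/inHg = 1.96 hPa/h.

1.96 hPa per hour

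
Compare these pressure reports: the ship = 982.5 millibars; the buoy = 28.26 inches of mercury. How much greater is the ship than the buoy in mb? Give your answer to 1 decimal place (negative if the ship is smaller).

25.5 mb

the buoy: 28.26 inHg = 956.994 mb.
Difference: 982.500 − 956.994 = 25.5 mb.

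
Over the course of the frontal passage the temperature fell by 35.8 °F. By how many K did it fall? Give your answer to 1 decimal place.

For a temperature change the 32° offset cancels: ΔK = 35.8 × 0.5556 = 19.9 K.

19.9 K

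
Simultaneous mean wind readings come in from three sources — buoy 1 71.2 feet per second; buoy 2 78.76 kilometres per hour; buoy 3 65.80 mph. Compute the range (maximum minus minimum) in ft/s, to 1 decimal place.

25.3 ft/s

buoy 2: 78.76 km/h = 71.777 ft/s.
buoy 3: 65.80 mph = 96.507 ft/s.
Spread: 96.507 − 71.200 = 25.3 ft/s.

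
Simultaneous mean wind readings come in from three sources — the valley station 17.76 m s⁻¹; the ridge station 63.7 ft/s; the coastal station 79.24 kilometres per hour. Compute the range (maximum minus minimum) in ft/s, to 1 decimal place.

the valley station: 17.76 m/s = 58.268 ft/s.
the coastal station: 79.24 km/h = 72.215 ft/s.
Spread: 72.215 − 58.268 = 13.9 ft/s.

13.9 ft/s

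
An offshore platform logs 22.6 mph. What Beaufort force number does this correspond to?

Beaufort force 5

22.6 mph = 10.1 m/s, which is Beaufort 5 (fresh breeze, 8.0–10.7 m/s).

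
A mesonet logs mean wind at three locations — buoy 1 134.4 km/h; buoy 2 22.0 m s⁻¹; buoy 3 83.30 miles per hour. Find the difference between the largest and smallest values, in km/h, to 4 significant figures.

55.20 km/h

buoy 2: 22.0 m/s = 79.2000 km/h.
buoy 3: 83.30 mph = 134.0584 km/h.
Spread: 134.4000 − 79.2000 = 55.20 km/h.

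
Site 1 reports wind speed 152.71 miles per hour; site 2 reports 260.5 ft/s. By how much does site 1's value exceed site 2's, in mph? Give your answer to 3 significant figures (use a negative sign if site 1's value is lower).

site 2: 260.5 ft/s = 177.614 mph.
Difference: 152.710 − 177.614 = -24.9 mph.

-24.9 mph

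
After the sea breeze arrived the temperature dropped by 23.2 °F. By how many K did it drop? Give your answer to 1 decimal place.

Converting a difference, only the 9/5 scale factor applies: ΔK = 23.2 × 0.5556 = 12.9 K.

12.9 K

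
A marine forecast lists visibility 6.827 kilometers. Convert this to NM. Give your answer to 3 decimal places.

3.686 nmi

1 km = 0.539957 nmi, so 6.827 × 0.539957 = 3.686 nmi.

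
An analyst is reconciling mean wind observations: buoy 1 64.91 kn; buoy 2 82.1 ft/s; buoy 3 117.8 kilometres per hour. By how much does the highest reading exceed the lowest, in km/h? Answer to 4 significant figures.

30.13 km/h

buoy 1: 64.91 kt = 120.2133 km/h.
buoy 2: 82.1 ft/s = 90.0867 km/h.
Spread: 120.2133 − 90.0867 = 30.13 km/h.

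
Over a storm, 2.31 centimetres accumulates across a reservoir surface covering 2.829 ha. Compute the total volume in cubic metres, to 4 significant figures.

653.5 cubic metres

Depth: 2.31 cm × 10 = 23.1 mm.
Area: 2.829 ha = 28290 m².
1 mm over 1 m² is 1 L, so volume = 23.1 × 28290 = 653499 L = 653.5 m³.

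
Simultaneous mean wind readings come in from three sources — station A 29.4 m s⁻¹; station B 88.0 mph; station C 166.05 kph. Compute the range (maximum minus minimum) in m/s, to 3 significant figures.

16.7 m/s

station B: 88.0 mph = 39.340 m/s.
station C: 166.05 km/h = 46.125 m/s.
Spread: 46.125 − 29.400 = 16.7 m/s.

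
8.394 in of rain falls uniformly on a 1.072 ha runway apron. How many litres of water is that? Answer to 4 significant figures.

Depth: 8.394 in × 25.4 = 213.2076 mm.
Area: 1.072 ha = 10720 m².
1 mm over 1 m² is 1 L, so volume = 213.2076 × 10720 = 2285585.5 L ≈ 2286000 L.

2286000 litres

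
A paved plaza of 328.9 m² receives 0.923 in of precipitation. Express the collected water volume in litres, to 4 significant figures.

Depth: 0.923 in × 25.4 = 23.4442 mm.
1 mm over 1 m² is 1 L, so volume = 23.4442 × 328.9 = 7710.7974 L ≈ 7711 L.

7711 litres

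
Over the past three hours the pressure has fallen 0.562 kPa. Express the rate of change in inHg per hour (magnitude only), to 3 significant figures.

0.562 kPa / 3 h × 0.2953 inHg/kPa = 0.0553 inHg/h.

0.0553 inHg per hour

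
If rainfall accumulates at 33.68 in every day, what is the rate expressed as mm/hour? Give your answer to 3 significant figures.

33.68 in/day × 25.4 mm/in × 0.0416667 day/hour = 35.6 mm/hour.

35.6 mm/hour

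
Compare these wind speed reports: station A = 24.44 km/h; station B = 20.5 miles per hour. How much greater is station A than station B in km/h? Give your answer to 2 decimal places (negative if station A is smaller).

station B: 20.5 mph = 32.9916 km/h.
Difference: 24.4400 − 32.9916 = -8.55 km/h.

-8.55 km/h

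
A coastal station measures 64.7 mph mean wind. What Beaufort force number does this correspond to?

Beaufort force 11

64.7 mph = 28.9 m/s, which is Beaufort 11 (violent storm, 28.5–32.6 m/s).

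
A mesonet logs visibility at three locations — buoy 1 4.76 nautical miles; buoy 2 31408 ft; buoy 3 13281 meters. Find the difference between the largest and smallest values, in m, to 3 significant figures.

4470 m

buoy 1: 4.76 nmi = 8815.52 m.
buoy 2: 31408 ft = 9573.16 m.
Spread: 13281.00 − 8815.52 = 4470 m.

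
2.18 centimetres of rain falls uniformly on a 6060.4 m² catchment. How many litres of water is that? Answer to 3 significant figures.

132000 litres

Depth: 2.18 cm × 10 = 21.8 mm.
1 mm over 1 m² is 1 L, so volume = 21.8 × 6060.4 = 132116.72 L ≈ 132000 L.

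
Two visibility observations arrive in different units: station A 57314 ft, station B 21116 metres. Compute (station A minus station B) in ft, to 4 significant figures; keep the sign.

station B: 21116 m = 69278.22 ft.
Difference: 57314.00 − 69278.22 = -11960 ft.

-11960 ft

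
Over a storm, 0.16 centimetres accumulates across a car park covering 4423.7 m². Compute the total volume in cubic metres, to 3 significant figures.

Depth: 0.16 cm × 10 = 1.6 mm.
1 mm over 1 m² is 1 L, so volume = 1.6 × 4423.7 = 7077.92 L = 7.08 m³.

7.08 cubic metres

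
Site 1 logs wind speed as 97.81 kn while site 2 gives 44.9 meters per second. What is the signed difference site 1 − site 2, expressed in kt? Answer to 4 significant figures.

site 2: 44.9 m/s = 87.2786 kt.
Difference: 97.8100 − 87.2786 = 10.53 kt.

10.53 kt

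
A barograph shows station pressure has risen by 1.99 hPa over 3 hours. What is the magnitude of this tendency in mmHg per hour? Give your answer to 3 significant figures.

0.498 mmHg per hour

1.99 hPa / 3 h × 0.750062 mmHg/hPa = 0.498 mmHg/h.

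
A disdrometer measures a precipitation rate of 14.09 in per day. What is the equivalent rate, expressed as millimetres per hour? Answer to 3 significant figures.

14.09 in/day × 25.4 mm/in × 0.0416667 day/hour = 14.9 mm/hour.

14.9 mm/hour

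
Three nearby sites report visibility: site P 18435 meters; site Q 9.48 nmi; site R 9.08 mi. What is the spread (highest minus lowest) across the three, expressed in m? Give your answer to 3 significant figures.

site Q: 9.48 nmi = 17556.96 m.
site R: 9.08 SM = 14612.84 m.
Spread: 18435.00 − 14612.84 = 3820 m.

3820 m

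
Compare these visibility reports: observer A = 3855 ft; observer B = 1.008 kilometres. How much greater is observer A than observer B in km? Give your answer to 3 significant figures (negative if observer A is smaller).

observer A: 3855 ft = 1.17500 km.
Difference: 1.17500 − 1.00800 = 0.167 km.

0.167 km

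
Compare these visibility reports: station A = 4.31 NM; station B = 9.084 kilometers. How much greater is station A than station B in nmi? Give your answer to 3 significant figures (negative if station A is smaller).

-0.595 nmi

station B: 9.084 km = 4.90497 nmi.
Difference: 4.31000 − 4.90497 = -0.595 nmi.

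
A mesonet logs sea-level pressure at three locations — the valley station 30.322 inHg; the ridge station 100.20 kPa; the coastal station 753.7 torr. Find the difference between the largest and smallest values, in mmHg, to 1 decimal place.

the valley station: 30.322 inHg = 770.179 mmHg.
the ridge station: 100.20 kPa = 751.562 mmHg.
Spread: 770.179 − 751.562 = 18.6 mmHg.

18.6 mmHg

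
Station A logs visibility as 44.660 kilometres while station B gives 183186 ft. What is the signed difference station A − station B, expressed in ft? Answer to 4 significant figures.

-36660 ft

station A: 44.660 km = 146522.31 ft.
Difference: 146522.31 − 183186.00 = -36660 ft.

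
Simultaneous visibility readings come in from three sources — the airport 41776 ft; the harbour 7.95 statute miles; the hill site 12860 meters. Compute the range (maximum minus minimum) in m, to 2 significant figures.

130 m

the airport: 41776 ft = 12733.32 m.
the harbour: 7.95 SM = 12794.28 m.
Spread: 12860.00 − 12733.32 = 130 m.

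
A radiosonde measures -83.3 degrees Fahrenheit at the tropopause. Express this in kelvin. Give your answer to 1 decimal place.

209.1 K

First to °C: -64.06 °C.
Then to K: 209.1 K.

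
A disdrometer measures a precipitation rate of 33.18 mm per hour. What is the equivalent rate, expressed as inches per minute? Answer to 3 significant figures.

0.0218 in/minute

33.18 mm/hour × 0.0393701 in/mm × 0.0166667 hour/minute = 0.0218 in/minute.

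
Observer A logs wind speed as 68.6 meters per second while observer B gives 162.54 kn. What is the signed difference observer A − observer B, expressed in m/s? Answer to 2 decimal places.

observer B: 162.54 kt = 83.6178 m/s.
Difference: 68.6000 − 83.6178 = -15.02 m/s.

-15.02 m/s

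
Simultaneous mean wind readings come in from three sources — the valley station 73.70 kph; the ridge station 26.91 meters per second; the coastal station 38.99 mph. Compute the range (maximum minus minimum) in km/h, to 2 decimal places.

34.13 km/h

the ridge station: 26.91 m/s = 96.8760 km/h.
the coastal station: 38.99 mph = 62.7483 km/h.
Spread: 96.8760 − 62.7483 = 34.13 km/h.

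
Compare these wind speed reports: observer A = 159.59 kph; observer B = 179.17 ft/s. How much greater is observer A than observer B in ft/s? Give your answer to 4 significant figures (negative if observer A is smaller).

observer A: 159.59 km/h = 145.4415 ft/s.
Difference: 145.4415 − 179.1700 = -33.73 ft/s.

-33.73 ft/s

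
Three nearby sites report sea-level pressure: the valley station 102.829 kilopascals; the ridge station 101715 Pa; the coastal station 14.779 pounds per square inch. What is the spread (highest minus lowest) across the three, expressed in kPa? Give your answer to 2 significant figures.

1.1 kPa

the ridge station: 101715 Pa = 101.715 kPa.
the coastal station: 14.779 psi = 101.898 kPa.
Spread: 102.829 − 101.715 = 1.1 kPa.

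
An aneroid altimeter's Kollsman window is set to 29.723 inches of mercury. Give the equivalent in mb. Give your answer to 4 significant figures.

1007 mb

1 inHg = 33.8639 mb, so 29.723 × 33.8639 = 1007 mb.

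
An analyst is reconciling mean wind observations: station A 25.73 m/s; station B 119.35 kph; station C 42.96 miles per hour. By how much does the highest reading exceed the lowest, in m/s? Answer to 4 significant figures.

station B: 119.35 km/h = 33.1528 m/s.
station C: 42.96 mph = 19.2048 m/s.
Spread: 33.1528 − 19.2048 = 13.95 m/s.

13.95 m/s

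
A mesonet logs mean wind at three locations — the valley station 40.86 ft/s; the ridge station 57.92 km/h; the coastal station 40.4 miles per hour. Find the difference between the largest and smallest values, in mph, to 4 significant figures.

12.54 mph

the valley station: 40.86 ft/s = 27.8591 mph.
the ridge station: 57.92 km/h = 35.9898 mph.
Spread: 40.4000 − 27.8591 = 12.54 mph.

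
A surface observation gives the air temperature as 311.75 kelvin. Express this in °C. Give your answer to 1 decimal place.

°C = 311.75 − 273.15 = 38.6 °C.

38.6 °C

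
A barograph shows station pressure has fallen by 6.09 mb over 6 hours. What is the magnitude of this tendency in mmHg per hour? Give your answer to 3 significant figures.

6.09 mb / 6 h × 0.750062 mmHg/mb = 0.761 mmHg/h.

0.761 mmHg per hour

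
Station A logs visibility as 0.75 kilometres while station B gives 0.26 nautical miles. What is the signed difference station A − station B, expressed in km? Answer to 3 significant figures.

station B: 0.26 nmi = 0.48152 km.
Difference: 0.75000 − 0.48152 = 0.268 km.

0.268 km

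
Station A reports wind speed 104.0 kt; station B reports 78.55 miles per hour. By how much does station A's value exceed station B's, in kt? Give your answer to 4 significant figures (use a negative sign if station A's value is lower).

35.74 kt

station B: 78.55 mph = 68.2581 kt.
Difference: 104.0000 − 68.2581 = 35.74 kt.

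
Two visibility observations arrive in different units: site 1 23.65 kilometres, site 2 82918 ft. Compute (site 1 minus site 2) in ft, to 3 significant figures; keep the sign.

site 1: 23.65 km = 77591.86 ft.
Difference: 77591.86 − 82918.00 = -5330 ft.

-5330 ft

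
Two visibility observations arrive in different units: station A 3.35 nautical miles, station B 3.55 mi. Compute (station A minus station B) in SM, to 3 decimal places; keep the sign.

0.305 SM

station A: 3.35 nmi = 3.85511 SM.
Difference: 3.85511 − 3.55000 = 0.305 SM.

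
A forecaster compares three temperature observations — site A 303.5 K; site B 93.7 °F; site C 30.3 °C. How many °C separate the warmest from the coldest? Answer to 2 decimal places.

3.98 °C

site A: 303.5 K = 30.350 °C.
site B: 93.7 °F = 34.278 °C.
Spread: 34.278 − 30.300 = 3.978 °C.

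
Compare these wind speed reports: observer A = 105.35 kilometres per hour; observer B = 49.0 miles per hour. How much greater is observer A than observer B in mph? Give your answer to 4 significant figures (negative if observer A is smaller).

16.46 mph

observer A: 105.35 km/h = 65.4615 mph.
Difference: 65.4615 − 49.0000 = 16.46 mph.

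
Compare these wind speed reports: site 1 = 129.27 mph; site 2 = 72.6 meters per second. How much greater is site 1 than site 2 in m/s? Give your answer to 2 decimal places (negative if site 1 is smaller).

-14.81 m/s

site 1: 129.27 mph = 57.7889 m/s.
Difference: 57.7889 − 72.6000 = -14.81 m/s.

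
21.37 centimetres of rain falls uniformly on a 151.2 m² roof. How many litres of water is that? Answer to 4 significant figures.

32310 litres

Depth: 21.37 cm × 10 = 213.7 mm.
1 mm over 1 m² is 1 L, so volume = 213.7 × 151.2 = 32311.44 L ≈ 32310 L.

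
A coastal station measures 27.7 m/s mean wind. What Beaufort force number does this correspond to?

27.7 m/s lies in the Beaufort 10 band (storm, 24.5–28.4 m/s).

Beaufort force 10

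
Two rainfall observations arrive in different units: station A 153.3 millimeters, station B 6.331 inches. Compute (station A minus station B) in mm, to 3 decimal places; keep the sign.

station B: 6.331 in = 160.80740 mm.
Difference: 153.30000 − 160.80740 = -7.507 mm.

-7.507 mm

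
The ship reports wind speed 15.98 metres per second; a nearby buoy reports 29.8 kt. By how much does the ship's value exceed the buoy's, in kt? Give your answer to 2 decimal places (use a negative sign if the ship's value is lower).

the ship: 15.98 m/s = 31.0626 kt.
Difference: 31.0626 − 29.8000 = 1.26 kt.

1.26 kt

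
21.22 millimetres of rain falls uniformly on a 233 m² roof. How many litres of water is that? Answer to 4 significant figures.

4944 litres

1 mm over 1 m² is 1 L, so volume = 21.22 × 233 = 4944.26 L ≈ 4944 L.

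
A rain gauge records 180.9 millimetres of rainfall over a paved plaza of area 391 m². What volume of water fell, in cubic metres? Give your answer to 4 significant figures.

70.73 cubic metres

1 mm over 1 m² is 1 L, so volume = 180.9 × 391 = 70731.9 L = 70.73 m³.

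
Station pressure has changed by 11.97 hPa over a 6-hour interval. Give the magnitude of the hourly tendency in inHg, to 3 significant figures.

0.0589 inHg per hour

11.97 hPa / 6 h × 0.02953 inHg/hPa = 0.0589 inHg/h.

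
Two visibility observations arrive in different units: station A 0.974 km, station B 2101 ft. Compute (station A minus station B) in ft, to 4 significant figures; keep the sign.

station A: 0.974 km = 3195.54 ft.
Difference: 3195.54 − 2101.00 = 1095 ft.

1095 ft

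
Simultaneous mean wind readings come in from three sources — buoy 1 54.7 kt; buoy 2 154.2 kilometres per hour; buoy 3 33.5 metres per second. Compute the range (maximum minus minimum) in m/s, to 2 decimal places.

buoy 1: 54.7 kt = 28.1401 m/s.
buoy 2: 154.2 km/h = 42.8333 m/s.
Spread: 42.8333 − 28.1401 = 14.69 m/s.

14.69 m/s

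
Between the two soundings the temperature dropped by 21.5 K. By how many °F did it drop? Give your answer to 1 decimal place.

38.7 °F

Converting a difference, only the 9/5 scale factor applies: Δ°F = 21.5 × 1.8 = 38.7 °F.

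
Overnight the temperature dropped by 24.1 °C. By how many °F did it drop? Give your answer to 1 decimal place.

A change of 1 °C equals a change of 1.8 °F: Δ°F = 24.1 × 1.8 = 43.4 °F.

43.4 °F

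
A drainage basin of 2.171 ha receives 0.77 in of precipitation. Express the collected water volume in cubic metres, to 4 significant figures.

Depth: 0.77 in × 25.4 = 19.558 mm.
Area: 2.171 ha = 21710 m².
1 mm over 1 m² is 1 L, so volume = 19.558 × 21710 = 424604.18 L = 424.6 m³.

424.6 cubic metres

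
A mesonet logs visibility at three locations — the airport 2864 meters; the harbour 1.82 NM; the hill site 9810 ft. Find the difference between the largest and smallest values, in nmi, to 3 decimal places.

0.274 nmi

the airport: 2864 m = 1.54644 nmi.
the hill site: 9810 ft = 1.61452 nmi.
Spread: 1.82000 − 1.54644 = 0.274 nmi.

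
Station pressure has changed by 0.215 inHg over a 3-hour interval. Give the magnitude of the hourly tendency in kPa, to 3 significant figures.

0.215 inHg / 3 h × 3.38639 kPa/inHg = 0.243 kPa/h.

0.243 kPa per hour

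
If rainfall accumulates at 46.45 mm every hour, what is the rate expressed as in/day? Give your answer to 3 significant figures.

43.9 in/day

46.45 mm/hour × 0.0393701 in/mm × 24 hour/day = 43.9 in/day.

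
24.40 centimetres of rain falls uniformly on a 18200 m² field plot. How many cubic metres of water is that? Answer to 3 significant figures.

Depth: 24.40 cm × 10 = 244 mm.
1 mm over 1 m² is 1 L, so volume = 244 × 18200 = 4440800 L = 4440 m³.

4440 cubic metres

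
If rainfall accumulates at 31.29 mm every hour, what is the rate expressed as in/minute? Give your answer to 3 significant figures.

0.0205 in/minute

31.29 mm/hour × 0.0393701 in/mm × 0.0166667 hour/minute = 0.0205 in/minute.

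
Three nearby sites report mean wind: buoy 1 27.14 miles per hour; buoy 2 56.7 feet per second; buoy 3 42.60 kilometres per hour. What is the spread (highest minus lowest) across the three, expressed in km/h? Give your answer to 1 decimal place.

buoy 1: 27.14 mph = 43.678 km/h.
buoy 2: 56.7 ft/s = 62.216 km/h.
Spread: 62.216 − 42.600 = 19.6 km/h.

19.6 km/h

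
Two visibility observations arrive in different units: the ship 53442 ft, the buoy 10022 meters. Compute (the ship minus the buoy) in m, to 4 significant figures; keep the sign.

6267 m

the ship: 53442 ft = 16289.12 m.
Difference: 16289.12 − 10022.00 = 6267 m.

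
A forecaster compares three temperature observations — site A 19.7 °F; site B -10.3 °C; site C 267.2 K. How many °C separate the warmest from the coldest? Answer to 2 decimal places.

4.35 °C

site A: 19.7 °F = -6.833 °C.
site C: 267.2 K = -5.950 °C.
Spread: (-5.950) − (-10.300) = 4.350 °C.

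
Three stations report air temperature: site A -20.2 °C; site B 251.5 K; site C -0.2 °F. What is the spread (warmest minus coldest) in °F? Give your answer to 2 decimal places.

site B: 251.5 K = -21.650 °C.
site C: -0.2 °F = -17.889 °C.
Spread: (-17.889) − (-21.650) = 3.761 °C = 6.77 °F.

6.77 °F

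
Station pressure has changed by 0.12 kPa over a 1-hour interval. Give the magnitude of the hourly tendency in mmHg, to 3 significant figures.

0.900 mmHg per hour

0.12 kPa / 1 h × 7.50062 mmHg/kPa = 0.900 mmHg/h.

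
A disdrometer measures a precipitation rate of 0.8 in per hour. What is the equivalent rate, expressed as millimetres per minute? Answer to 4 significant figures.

0.8 in/hour × 25.4 mm/in × 0.0166667 hour/minute = 0.3387 mm/minute.

0.3387 mm/minute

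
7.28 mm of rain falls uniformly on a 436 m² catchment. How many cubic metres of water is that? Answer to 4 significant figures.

1 mm over 1 m² is 1 L, so volume = 7.28 × 436 = 3174.08 L = 3.174 m³.

3.174 cubic metres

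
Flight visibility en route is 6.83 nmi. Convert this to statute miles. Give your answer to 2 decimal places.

1 nmi = 1.15078 SM, so 6.83 × 1.15078 = 7.86 SM.

7.86 SM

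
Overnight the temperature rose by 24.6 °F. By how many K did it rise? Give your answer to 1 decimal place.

For a temperature change the 32° offset cancels: ΔK = 24.6 × 0.5556 = 13.7 K.

13.7 K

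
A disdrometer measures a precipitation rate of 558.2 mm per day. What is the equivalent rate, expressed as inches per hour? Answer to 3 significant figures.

558.2 mm/day × 0.0393701 in/mm × 0.0416667 day/hour = 0.916 in/hour.

0.916 in/hour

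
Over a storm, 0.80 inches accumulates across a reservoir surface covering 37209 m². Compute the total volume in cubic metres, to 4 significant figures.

756.1 cubic metres

Depth: 0.80 in × 25.4 = 20.32 mm.
1 mm over 1 m² is 1 L, so volume = 20.32 × 37209 = 756086.88 L = 756.1 m³.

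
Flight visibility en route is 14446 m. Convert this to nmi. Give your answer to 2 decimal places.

7.80 nmi

1 m = 0.000539957 nmi, so 14446 × 0.000539957 = 7.80 nmi.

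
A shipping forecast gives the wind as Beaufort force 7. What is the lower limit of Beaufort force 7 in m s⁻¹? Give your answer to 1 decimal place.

Beaufort 7 (near gale) spans 13.9–17.1 m/s.

13.9 m/s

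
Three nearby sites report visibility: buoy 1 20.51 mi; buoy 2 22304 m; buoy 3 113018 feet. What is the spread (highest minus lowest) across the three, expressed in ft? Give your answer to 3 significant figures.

39800 ft

buoy 1: 20.51 SM = 108292.80 ft.
buoy 2: 22304 m = 73175.85 ft.
Spread: 113018.00 − 73175.85 = 39800 ft.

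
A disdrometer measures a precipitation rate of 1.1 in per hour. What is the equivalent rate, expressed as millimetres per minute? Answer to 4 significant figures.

1.1 in/hour × 25.4 mm/in × 0.0166667 hour/minute = 0.4657 mm/minute.

0.4657 mm/minute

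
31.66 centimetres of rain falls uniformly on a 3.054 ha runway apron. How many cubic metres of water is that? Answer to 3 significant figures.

9670 cubic metres

Depth: 31.66 cm × 10 = 316.6 mm.
Area: 3.054 ha = 30540 m².
1 mm over 1 m² is 1 L, so volume = 316.6 × 30540 = 9668964 L = 9670 m³.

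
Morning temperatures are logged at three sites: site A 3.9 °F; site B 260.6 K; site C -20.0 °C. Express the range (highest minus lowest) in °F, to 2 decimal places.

13.41 °F

site A: 3.9 °F = -15.611 °C.
site B: 260.6 K = -12.550 °C.
Spread: (-12.550) − (-20.000) = 7.450 °C = 13.41 °F.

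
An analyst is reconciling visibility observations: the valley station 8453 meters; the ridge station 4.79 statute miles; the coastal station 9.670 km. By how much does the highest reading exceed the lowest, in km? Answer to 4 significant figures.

the valley station: 8453 m = 8.45300 km.
the ridge station: 4.79 SM = 7.70876 km.
Spread: 9.67000 − 7.70876 = 1.961 km.

1.961 km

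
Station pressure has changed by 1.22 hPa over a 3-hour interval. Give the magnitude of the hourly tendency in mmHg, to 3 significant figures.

0.305 mmHg per hour

1.22 hPa / 3 h × 0.750062 mmHg/hPa = 0.305 mmHg/h.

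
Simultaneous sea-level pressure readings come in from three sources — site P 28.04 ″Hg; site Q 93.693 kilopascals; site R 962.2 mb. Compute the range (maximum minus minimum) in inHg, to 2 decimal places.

0.75 inHg

site Q: 93.693 kPa = 27.6675 inHg.
site R: 962.2 mb = 28.4137 inHg.
Spread: 28.4137 − 27.6675 = 0.75 inHg.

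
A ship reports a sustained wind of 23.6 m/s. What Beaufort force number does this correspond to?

23.6 m/s lies in the Beaufort 9 band (strong gale, 20.8–24.4 m/s).

Beaufort force 9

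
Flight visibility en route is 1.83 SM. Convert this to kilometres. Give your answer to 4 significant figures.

1 SM = 1.60934 km, so 1.83 × 1.60934 = 2.945 km.

2.945 km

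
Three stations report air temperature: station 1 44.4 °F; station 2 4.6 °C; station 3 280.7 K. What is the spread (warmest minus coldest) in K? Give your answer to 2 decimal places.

2.95 K

station 1: 44.4 °F = 6.889 °C.
station 3: 280.7 K = 7.550 °C.
Spread: 7.550 − 4.600 = 2.950 °C.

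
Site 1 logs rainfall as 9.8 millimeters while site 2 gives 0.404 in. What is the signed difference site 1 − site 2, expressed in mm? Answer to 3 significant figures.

site 2: 0.404 in = 10.26160 mm.
Difference: 9.80000 − 10.26160 = -0.462 mm.

-0.462 mm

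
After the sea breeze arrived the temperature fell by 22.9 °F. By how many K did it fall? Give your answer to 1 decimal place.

12.7 K

A change of 1 °C equals a change of 1.8 °F: ΔK = 22.9 × 0.5556 = 12.7 K.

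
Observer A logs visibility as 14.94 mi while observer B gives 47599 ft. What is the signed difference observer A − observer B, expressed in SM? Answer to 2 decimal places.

5.93 SM

observer B: 47599 ft = 9.01496 SM.
Difference: 14.94000 − 9.01496 = 5.93 SM.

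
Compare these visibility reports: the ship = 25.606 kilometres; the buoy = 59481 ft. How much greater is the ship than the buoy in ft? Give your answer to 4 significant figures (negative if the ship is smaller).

24530 ft

the ship: 25.606 km = 84009.19 ft.
Difference: 84009.19 − 59481.00 = 24530 ft.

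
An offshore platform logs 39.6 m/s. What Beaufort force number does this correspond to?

Beaufort force 12

39.6 m/s lies in the Beaufort 12 band (hurricane force, ≥32.7 m/s).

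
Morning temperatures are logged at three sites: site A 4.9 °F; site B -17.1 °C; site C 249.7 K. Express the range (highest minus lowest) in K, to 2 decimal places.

site A: 4.9 °F = -15.056 °C.
site C: 249.7 K = -23.450 °C.
Spread: (-15.056) − (-23.450) = 8.394 °C.

8.39 K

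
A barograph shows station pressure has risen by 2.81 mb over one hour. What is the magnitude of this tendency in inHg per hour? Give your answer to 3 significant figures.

0.0830 inHg per hour

2.81 mb / 1 h × 0.02953 inHg/mb = 0.0830 inHg/h.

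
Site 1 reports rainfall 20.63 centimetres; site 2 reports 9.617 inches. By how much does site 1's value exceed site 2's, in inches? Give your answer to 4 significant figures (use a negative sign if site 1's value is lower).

-1.495 in

site 1: 20.63 cm = 8.12205 in.
Difference: 8.12205 − 9.61700 = -1.495 in.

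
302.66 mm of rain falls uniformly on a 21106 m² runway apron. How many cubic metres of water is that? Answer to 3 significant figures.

1 mm over 1 m² is 1 L, so volume = 302.66 × 21106 = 6387942 L = 6390 m³.

6390 cubic metres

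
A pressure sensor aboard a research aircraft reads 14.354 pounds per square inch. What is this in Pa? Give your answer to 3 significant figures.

1 psi = 6894.76 Pa, so 14.354 × 6894.76 = 99000 Pa.

99000 Pa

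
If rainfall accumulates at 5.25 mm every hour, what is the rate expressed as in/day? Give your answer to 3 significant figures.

5.25 mm/hour × 0.0393701 in/mm × 24 hour/day = 4.96 in/day.

4.96 in/day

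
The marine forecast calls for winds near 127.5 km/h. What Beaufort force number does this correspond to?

127.5 km/h = 35.4 m/s, which is Beaufort 12 (hurricane force, ≥32.7 m/s).

Beaufort force 12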